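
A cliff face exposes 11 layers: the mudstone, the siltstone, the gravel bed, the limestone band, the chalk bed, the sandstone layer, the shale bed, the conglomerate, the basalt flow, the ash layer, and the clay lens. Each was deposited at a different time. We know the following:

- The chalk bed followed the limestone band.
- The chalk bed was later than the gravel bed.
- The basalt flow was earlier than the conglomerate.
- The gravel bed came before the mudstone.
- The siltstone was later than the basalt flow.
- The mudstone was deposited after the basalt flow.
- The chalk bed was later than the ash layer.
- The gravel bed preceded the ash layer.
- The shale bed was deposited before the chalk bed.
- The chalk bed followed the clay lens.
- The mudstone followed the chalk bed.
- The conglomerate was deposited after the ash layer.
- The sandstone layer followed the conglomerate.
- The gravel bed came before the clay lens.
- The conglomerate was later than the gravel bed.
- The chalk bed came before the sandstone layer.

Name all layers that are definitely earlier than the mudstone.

the ash layer, the basalt flow, the chalk bed, the clay lens, the gravel bed, the limestone band, the shale bed

Directly stated before the mudstone: the basalt flow, the chalk bed, and the gravel bed.
The ash layer reaches the mudstone via the ash layer → the chalk bed → the mudstone.
The clay lens reaches the mudstone via the clay lens → the chalk bed → the mudstone.
The limestone band reaches the mudstone via the limestone band → the chalk bed → the mudstone.
Likewise the shale bed reaches the mudstone by chaining the stated constraints.
No chain forces the siltstone (or any of the others) ahead of the mudstone.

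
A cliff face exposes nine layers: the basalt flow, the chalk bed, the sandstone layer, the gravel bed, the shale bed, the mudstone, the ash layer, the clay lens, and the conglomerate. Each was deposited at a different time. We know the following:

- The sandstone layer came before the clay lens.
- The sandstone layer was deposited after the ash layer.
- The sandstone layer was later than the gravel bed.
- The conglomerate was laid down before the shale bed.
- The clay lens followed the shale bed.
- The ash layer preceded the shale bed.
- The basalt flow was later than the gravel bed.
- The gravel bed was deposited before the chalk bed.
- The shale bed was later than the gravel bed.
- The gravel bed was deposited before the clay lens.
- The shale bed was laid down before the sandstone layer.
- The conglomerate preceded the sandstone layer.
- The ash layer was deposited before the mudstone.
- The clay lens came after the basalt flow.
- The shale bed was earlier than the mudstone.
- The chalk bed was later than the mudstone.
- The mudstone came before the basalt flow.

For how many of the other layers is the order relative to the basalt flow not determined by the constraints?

2

Forced before the basalt flow: the ash layer, the conglomerate, the gravel bed, the mudstone, and the shale bed; forced after the basalt flow: the clay lens.
That leaves the chalk bed and the sandstone layer with no forced order relative to the basalt flow — 2.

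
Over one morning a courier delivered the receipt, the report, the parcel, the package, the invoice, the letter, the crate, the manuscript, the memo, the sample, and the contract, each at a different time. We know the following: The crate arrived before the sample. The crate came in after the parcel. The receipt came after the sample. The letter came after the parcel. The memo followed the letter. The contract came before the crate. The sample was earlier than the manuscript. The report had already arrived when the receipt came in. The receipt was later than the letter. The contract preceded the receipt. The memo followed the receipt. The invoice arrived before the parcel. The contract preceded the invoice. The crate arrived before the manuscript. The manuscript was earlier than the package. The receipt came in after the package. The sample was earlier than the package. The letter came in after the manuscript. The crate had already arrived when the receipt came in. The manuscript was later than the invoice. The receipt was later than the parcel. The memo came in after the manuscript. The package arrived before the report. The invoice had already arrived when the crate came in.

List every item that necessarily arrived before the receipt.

Directly stated before the receipt: the contract, the crate, the letter, the package, the parcel, the report, and the sample.
The invoice reaches the receipt via the invoice → the crate → the receipt.
The manuscript reaches the receipt via the manuscript → the letter → the receipt.
No chain forces the memo ahead of the receipt.

the contract, the crate, the invoice, the letter, the manuscript, the package, the parcel, the report, the sample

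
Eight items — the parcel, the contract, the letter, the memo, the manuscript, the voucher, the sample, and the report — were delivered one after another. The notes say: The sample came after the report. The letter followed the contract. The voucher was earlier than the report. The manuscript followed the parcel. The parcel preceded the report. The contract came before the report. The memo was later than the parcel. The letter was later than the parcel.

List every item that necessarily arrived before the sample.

Directly stated before the sample: the report.
The contract reaches the sample via the contract → the report → the sample.
The parcel reaches the sample via the parcel → the report → the sample.
The voucher reaches the sample via the voucher → the report → the sample.

the contract, the parcel, the report, the voucher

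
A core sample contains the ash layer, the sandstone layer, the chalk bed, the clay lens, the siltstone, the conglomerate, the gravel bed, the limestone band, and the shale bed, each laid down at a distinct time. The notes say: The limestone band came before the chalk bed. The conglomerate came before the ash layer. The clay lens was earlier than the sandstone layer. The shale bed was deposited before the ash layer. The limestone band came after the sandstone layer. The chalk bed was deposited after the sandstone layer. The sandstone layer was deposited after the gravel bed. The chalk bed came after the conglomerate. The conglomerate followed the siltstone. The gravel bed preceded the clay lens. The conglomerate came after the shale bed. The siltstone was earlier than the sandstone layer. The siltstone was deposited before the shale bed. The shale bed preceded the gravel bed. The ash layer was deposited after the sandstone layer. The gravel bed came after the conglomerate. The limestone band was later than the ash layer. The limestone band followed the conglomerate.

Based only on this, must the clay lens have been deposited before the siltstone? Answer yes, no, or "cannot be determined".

Tracing the constraints gives the siltstone → the conglomerate → the gravel bed → the clay lens, so the siltstone must come before the clay lens.
That means the clay lens cannot be before the siltstone.

no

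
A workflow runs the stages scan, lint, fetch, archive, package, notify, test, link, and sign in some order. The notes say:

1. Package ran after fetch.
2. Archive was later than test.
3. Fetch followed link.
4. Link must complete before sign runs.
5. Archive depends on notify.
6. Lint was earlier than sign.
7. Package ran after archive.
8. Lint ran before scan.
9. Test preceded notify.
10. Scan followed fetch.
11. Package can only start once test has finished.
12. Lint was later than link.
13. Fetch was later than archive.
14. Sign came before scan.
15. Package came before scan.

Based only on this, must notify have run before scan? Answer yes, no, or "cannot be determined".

Chain the constraints: notify → archive → package → scan. Each link is directly stated, so notify comes before scan.

yes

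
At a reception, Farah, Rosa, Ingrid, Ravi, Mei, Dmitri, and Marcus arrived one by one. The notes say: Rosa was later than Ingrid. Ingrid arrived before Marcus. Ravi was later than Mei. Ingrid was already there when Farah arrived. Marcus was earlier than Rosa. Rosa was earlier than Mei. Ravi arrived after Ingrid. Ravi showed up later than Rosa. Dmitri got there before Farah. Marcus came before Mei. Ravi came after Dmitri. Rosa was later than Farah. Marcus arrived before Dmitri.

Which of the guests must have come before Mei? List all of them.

Dmitri, Farah, Ingrid, Marcus, Rosa

Directly stated before Mei: Marcus and Rosa.
Dmitri reaches Mei via Dmitri → Farah → Rosa → Mei.
Farah reaches Mei via Farah → Rosa → Mei.
Ingrid reaches Mei via Ingrid → Marcus → Mei.
No chain forces Ravi ahead of Mei.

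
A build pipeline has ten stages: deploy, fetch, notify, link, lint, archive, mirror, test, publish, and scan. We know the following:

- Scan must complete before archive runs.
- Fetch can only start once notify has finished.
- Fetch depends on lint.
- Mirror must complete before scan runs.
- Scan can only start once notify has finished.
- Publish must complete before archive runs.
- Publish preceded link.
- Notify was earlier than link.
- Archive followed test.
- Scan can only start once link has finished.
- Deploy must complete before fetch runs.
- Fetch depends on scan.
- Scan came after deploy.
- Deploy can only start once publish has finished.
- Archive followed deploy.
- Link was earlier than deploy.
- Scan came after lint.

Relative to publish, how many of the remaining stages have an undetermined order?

Forced after publish: archive, deploy, fetch, link, and scan.
That leaves lint, mirror, notify, and test with no forced order relative to publish — 4.

4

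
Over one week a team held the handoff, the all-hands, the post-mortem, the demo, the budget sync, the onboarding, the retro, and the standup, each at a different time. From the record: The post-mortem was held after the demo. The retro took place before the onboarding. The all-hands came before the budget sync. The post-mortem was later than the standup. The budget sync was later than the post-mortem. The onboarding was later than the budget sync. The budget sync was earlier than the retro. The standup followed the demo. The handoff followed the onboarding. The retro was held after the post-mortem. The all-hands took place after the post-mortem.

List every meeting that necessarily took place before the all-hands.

Directly stated before the all-hands: the post-mortem.
The demo reaches the all-hands via the demo → the post-mortem → the all-hands.
The standup reaches the all-hands via the standup → the post-mortem → the all-hands.

the demo, the post-mortem, the standup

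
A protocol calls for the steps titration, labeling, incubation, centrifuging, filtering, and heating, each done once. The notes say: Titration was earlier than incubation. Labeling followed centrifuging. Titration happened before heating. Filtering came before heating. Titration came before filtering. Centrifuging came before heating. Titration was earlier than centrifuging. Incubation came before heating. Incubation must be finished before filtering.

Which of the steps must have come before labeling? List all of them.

Directly stated before labeling: centrifuging.
Titration reaches labeling via titration → centrifuging → labeling.
No chain forces filtering (or any of the others) ahead of labeling.

centrifuging, titration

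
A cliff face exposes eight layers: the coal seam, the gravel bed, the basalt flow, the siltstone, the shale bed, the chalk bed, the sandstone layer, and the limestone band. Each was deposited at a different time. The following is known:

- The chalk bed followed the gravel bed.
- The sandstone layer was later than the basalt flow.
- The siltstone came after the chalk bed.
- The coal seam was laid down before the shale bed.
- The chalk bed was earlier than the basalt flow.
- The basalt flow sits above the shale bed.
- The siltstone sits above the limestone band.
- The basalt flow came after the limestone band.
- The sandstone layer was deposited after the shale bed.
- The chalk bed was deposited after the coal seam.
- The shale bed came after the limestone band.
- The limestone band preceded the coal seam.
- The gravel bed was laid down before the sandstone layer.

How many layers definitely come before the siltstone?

4

Directly stated before the siltstone: the chalk bed and the limestone band.
The coal seam reaches the siltstone via the coal seam → the chalk bed → the siltstone.
The gravel bed reaches the siltstone via the gravel bed → the chalk bed → the siltstone.
No chain forces the shale bed (or any of the others) ahead of the siltstone.
That's the chalk bed, the coal seam, the gravel bed, and the limestone band — 4 in all.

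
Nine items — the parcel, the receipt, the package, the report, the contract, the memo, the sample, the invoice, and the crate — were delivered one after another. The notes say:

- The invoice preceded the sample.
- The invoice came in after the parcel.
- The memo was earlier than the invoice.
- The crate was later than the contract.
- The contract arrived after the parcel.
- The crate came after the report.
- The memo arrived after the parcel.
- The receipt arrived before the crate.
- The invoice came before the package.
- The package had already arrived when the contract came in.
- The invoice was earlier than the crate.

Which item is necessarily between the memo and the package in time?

Tracing the constraints gives the memo → the invoice → the package, so the invoice sits after the memo and before the package.
No other item is forced both after the memo and before the package.

the invoice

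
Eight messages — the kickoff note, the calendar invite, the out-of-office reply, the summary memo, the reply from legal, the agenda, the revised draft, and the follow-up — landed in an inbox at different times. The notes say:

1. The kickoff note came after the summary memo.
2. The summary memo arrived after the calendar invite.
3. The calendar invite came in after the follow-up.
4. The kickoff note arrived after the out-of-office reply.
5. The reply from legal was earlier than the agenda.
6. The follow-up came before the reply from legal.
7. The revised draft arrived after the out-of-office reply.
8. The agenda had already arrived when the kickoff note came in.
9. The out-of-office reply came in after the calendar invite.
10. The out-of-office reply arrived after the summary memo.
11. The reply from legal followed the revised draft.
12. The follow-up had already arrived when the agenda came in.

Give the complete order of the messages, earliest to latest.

the follow-up, the calendar invite, the summary memo, the out-of-office reply, the revised draft, the reply from legal, the agenda, the kickoff note

The constraints fix every adjacent pair, so only one ordering works:
the follow-up → the calendar invite → the summary memo → the out-of-office reply → the revised draft → the reply from legal → the agenda → the kickoff note.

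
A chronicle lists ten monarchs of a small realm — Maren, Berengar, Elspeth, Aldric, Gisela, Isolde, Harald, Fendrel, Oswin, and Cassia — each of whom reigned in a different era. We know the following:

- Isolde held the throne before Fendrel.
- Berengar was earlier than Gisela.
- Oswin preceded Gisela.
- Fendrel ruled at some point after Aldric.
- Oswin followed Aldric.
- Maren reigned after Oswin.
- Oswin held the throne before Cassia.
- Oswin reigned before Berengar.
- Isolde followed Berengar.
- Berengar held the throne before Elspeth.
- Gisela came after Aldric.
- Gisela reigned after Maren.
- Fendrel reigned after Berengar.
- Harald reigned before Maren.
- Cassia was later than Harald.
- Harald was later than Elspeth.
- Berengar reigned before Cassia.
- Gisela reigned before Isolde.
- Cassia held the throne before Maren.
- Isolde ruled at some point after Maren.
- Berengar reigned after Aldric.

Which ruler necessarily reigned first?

Aldric

Aldric has a chain of constraints placing them before every other ruler, so Aldric must be first.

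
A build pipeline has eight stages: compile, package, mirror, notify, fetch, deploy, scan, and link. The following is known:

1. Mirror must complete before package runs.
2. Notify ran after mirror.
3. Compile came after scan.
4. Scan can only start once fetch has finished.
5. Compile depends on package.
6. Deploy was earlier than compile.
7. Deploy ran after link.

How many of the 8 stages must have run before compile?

6

Directly stated before compile: deploy, package, and scan.
Fetch reaches compile via fetch → scan → compile.
Link reaches compile via link → deploy → compile.
Mirror reaches compile via mirror → package → compile.
That's deploy, fetch, link, mirror, package, and scan — 6 in all.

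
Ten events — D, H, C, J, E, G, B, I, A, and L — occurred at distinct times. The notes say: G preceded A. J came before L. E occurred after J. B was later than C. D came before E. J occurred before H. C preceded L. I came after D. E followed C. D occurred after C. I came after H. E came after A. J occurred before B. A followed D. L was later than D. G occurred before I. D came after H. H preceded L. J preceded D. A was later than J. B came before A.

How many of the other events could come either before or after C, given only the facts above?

3

Forced after C: A, B, D, E, I, and L.
That leaves G, H, and J with no forced order relative to C — 3.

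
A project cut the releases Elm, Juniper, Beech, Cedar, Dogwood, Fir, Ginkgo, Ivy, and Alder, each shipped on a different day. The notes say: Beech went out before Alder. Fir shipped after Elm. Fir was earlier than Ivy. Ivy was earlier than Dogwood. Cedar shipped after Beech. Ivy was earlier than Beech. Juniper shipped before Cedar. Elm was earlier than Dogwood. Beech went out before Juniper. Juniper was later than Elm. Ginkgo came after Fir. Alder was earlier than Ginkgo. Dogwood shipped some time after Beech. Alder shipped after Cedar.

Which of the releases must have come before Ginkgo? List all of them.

Alder, Beech, Cedar, Elm, Fir, Ivy, Juniper

Directly stated before Ginkgo: Alder and Fir.
Beech reaches Ginkgo via Beech → Alder → Ginkgo.
Cedar reaches Ginkgo via Cedar → Alder → Ginkgo.
Elm reaches Ginkgo via Elm → Fir → Ginkgo.
Likewise Ivy and Juniper each reach Ginkgo by chaining the stated constraints.
No chain forces Dogwood ahead of Ginkgo.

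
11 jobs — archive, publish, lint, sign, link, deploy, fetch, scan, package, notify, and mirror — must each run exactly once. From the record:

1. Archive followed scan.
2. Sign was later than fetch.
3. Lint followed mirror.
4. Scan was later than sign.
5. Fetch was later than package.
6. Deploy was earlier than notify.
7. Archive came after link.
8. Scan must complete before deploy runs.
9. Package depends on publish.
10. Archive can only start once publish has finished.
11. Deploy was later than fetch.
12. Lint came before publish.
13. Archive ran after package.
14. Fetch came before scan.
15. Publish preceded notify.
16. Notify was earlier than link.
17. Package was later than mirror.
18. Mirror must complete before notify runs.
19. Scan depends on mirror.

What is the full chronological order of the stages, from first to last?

The constraints fix every adjacent pair, so only one ordering works:
mirror → lint → publish → package → fetch → sign → scan → deploy → notify → link → archive.

mirror, lint, publish, package, fetch, sign, scan, deploy, notify, link, archive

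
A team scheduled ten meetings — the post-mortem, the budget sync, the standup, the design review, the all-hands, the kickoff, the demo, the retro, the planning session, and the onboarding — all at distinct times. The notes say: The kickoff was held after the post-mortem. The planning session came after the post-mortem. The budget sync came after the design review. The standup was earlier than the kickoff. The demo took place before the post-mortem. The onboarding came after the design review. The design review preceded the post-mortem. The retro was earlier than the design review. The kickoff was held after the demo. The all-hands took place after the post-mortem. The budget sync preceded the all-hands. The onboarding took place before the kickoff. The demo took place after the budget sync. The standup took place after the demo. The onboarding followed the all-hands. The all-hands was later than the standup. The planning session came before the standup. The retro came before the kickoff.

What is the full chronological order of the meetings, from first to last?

The constraints fix every adjacent pair, so only one ordering works:
the retro → the design review → the budget sync → the demo → the post-mortem → the planning session → the standup → the all-hands → the onboarding → the kickoff.

the retro, the design review, the budget sync, the demo, the post-mortem, the planning session, the standup, the all-hands, the onboarding, the kickoff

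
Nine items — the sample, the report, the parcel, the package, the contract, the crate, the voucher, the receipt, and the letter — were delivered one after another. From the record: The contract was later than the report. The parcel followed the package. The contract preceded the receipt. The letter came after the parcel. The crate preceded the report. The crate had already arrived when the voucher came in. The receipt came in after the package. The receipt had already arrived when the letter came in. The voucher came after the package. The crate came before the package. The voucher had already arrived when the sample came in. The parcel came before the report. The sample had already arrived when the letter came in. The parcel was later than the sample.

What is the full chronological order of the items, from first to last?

the crate, the package, the voucher, the sample, the parcel, the report, the contract, the receipt, the letter

The constraints fix every adjacent pair, so only one ordering works:
the crate → the package → the voucher → the sample → the parcel → the report → the contract → the receipt → the letter.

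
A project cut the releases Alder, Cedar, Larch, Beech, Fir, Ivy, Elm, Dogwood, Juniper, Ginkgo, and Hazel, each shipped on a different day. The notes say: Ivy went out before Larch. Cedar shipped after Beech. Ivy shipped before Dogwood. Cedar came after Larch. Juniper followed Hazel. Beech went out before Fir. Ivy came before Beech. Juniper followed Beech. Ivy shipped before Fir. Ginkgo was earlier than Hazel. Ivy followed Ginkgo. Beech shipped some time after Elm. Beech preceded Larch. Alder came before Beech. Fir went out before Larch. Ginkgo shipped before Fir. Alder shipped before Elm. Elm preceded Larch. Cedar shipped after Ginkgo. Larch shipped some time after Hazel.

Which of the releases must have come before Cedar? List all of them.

Directly stated before Cedar: Beech, Ginkgo, and Larch.
Alder reaches Cedar via Alder → Beech → Cedar.
Elm reaches Cedar via Elm → Larch → Cedar.
Fir reaches Cedar via Fir → Larch → Cedar.
Likewise Hazel and Ivy each reach Cedar by chaining the stated constraints.

Alder, Beech, Elm, Fir, Ginkgo, Hazel, Ivy, Larch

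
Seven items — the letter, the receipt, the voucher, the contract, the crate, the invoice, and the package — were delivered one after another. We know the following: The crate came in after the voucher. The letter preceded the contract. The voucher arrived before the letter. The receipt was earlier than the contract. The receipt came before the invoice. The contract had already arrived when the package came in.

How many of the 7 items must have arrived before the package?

4

Directly stated before the package: the contract.
The letter reaches the package via the letter → the contract → the package.
The receipt reaches the package via the receipt → the contract → the package.
The voucher reaches the package via the voucher → the letter → the contract → the package.
No chain forces the crate (or any of the others) ahead of the package.
That's the contract, the letter, the receipt, and the voucher — 4 in all.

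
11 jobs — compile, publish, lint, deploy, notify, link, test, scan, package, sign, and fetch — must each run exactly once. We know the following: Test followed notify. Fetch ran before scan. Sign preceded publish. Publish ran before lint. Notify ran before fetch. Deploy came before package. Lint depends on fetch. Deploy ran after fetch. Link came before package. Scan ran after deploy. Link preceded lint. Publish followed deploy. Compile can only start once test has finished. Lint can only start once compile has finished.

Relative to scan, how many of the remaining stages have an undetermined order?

Forced before scan: deploy, fetch, and notify.
That leaves compile, link, lint, package, publish, sign, and test with no forced order relative to scan — 7.

7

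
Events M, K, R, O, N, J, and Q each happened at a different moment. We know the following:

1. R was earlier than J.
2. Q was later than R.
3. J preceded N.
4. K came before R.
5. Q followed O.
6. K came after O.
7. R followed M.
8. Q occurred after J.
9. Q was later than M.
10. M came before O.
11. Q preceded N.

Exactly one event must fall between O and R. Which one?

Tracing the constraints gives O → K → R, so K sits after O and before R.
No other event is forced both after O and before R.

K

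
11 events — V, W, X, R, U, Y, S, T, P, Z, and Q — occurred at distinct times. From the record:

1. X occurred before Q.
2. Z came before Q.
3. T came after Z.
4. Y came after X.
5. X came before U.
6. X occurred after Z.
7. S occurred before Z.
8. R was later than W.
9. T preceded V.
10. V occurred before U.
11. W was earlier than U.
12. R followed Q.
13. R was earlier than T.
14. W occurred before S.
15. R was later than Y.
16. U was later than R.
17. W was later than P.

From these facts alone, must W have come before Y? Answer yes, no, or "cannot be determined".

Chain the constraints: W → S → Z → X → Y. Each link is directly stated, so W comes before Y.

yes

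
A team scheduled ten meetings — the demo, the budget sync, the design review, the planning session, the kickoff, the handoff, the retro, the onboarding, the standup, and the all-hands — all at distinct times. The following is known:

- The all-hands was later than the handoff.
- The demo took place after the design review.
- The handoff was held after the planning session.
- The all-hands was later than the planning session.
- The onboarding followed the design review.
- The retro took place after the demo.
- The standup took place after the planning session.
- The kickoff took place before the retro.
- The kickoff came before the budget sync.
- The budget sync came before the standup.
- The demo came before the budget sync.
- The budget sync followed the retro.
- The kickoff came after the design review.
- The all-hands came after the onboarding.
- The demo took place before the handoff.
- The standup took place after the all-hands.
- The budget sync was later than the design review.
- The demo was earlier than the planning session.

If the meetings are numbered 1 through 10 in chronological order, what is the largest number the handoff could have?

The handoff must come before the all-hands and the standup — 2 meetings forced after it.
Everything else can be placed before the handoff in some valid order, so the handoff can sit as late as position 10 − 2 = 8.

8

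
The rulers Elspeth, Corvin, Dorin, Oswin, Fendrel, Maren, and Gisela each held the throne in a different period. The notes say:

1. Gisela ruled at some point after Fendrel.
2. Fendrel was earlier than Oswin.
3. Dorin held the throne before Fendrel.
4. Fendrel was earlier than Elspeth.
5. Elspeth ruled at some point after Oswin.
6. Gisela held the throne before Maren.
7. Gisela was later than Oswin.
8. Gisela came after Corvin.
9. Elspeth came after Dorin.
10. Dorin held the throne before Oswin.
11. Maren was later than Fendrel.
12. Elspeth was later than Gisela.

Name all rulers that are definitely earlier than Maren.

Directly stated before Maren: Fendrel and Gisela.
Corvin reaches Maren via Corvin → Gisela → Maren.
Dorin reaches Maren via Dorin → Fendrel → Maren.
Oswin reaches Maren via Oswin → Gisela → Maren.

Corvin, Dorin, Fendrel, Gisela, Oswin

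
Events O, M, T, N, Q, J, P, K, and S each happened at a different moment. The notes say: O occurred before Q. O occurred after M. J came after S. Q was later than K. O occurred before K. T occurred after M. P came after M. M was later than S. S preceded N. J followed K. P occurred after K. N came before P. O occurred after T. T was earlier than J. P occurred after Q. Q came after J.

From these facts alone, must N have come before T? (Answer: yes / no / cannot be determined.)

No chain of stated constraints runs from N to T, and none runs from T to N either.
So the relative order of N and T is not fixed by the given facts.

cannot be determined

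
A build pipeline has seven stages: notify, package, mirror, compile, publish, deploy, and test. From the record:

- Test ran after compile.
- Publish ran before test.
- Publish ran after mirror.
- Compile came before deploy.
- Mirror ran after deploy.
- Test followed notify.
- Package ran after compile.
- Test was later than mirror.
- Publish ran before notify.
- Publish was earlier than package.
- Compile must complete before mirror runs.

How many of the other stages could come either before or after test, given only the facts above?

Forced before test: compile, deploy, mirror, notify, and publish.
That leaves package with no forced order relative to test — 1.

1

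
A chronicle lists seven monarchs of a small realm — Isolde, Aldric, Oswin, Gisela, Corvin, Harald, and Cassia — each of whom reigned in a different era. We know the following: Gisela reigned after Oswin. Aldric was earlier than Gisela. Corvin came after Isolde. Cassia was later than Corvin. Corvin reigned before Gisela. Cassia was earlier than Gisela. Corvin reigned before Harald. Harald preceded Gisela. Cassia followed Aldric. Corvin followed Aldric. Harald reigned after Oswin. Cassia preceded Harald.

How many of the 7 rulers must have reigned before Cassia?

Directly stated before Cassia: Aldric and Corvin.
Isolde reaches Cassia via Isolde → Corvin → Cassia.
That's Aldric, Corvin, and Isolde — 3 in all.

3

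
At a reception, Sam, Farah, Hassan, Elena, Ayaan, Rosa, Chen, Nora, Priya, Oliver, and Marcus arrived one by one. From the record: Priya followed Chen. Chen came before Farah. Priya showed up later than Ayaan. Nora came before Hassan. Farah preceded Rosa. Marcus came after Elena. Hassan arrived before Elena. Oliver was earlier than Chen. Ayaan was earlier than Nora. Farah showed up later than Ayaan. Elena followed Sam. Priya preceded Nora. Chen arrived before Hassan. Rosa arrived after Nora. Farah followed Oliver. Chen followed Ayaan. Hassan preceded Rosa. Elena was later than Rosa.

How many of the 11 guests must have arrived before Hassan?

Directly stated before Hassan: Chen and Nora.
Ayaan reaches Hassan via Ayaan → Chen → Hassan.
Oliver reaches Hassan via Oliver → Chen → Hassan.
Priya reaches Hassan via Priya → Nora → Hassan.
That's Ayaan, Chen, Nora, Oliver, and Priya — 5 in all.

5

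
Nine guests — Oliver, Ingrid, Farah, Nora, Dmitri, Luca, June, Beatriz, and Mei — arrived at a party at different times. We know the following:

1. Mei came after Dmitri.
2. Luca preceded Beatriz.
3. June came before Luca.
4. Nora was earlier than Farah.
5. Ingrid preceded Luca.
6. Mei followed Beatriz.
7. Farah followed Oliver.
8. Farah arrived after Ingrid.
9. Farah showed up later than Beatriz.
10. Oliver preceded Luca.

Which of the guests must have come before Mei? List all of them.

Directly stated before Mei: Beatriz and Dmitri.
Ingrid reaches Mei via Ingrid → Luca → Beatriz → Mei.
June reaches Mei via June → Luca → Beatriz → Mei.
Luca reaches Mei via Luca → Beatriz → Mei.
Likewise Oliver reaches Mei by chaining the stated constraints.
No chain forces Farah (or any of the others) ahead of Mei.

Beatriz, Dmitri, Ingrid, June, Luca, Oliver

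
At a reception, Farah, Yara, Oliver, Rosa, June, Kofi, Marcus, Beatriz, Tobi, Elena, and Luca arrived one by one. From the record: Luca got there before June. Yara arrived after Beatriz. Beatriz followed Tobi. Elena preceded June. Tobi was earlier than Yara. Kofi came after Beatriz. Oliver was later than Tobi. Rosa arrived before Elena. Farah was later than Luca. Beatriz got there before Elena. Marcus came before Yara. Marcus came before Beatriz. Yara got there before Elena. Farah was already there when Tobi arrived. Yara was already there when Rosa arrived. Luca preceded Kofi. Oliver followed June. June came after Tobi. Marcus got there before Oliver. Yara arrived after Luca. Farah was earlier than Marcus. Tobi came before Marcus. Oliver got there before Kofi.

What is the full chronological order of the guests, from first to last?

Luca, Farah, Tobi, Marcus, Beatriz, Yara, Rosa, Elena, June, Oliver, Kofi

The constraints fix every adjacent pair, so only one ordering works:
Luca → Farah → Tobi → Marcus → Beatriz → Yara → Rosa → Elena → June → Oliver → Kofi.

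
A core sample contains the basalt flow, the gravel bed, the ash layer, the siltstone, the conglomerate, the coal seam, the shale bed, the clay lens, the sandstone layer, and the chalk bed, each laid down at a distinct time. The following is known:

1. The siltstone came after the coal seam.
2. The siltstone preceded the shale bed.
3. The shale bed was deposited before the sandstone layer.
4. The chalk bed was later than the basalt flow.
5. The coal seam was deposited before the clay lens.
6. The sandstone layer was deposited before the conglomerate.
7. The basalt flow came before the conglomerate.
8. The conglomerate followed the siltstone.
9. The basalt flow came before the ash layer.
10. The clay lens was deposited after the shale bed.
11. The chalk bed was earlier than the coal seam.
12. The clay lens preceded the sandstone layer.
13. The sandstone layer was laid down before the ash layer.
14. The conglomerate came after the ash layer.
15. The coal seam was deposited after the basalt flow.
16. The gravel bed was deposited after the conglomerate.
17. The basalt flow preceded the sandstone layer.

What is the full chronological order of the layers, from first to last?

the basalt flow, the chalk bed, the coal seam, the siltstone, the shale bed, the clay lens, the sandstone layer, the ash layer, the conglomerate, the gravel bed

The constraints fix every adjacent pair, so only one ordering works:
the basalt flow → the chalk bed → the coal seam → the siltstone → the shale bed → the clay lens → the sandstone layer → the ash layer → the conglomerate → the gravel bed.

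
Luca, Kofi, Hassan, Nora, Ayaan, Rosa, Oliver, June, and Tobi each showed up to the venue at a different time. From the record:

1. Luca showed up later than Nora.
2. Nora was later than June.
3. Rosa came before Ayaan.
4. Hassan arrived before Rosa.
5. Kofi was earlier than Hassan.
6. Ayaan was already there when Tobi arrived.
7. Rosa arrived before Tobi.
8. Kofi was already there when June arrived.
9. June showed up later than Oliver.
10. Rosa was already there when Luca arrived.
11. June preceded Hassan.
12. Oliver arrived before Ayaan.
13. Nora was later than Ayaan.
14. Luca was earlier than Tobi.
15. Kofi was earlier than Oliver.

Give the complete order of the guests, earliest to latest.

Kofi, Oliver, June, Hassan, Rosa, Ayaan, Nora, Luca, Tobi

The constraints fix every adjacent pair, so only one ordering works:
Kofi → Oliver → June → Hassan → Rosa → Ayaan → Nora → Luca → Tobi.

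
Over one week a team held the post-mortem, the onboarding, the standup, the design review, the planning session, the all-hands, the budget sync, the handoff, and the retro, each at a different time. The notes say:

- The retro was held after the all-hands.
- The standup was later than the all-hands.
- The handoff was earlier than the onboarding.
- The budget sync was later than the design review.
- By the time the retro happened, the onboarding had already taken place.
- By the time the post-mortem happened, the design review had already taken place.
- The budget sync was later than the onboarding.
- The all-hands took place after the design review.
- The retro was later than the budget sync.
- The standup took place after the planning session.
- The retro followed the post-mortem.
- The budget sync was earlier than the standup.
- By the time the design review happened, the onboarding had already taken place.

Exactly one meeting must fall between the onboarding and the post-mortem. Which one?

the design review

Tracing the constraints gives the onboarding → the design review → the post-mortem, so the design review sits after the onboarding and before the post-mortem.
No other meeting is forced both after the onboarding and before the post-mortem.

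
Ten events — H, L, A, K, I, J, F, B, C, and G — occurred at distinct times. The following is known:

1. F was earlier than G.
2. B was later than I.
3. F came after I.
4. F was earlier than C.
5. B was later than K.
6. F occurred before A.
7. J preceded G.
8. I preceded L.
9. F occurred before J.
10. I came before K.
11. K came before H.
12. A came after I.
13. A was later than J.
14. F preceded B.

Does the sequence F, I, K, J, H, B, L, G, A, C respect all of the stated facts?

The constraints require I before F, but in the proposed sequence F appears ahead of I. That one violation is enough.

no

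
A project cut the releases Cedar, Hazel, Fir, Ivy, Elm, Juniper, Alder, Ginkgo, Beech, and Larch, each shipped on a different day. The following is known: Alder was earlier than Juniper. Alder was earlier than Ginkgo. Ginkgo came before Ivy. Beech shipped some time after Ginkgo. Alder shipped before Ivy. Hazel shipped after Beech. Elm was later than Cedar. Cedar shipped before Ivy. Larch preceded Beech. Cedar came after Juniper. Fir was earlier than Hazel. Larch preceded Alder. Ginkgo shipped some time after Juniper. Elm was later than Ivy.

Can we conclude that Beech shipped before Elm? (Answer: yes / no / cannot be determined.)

No chain of stated constraints runs from Beech to Elm, and none runs from Elm to Beech either.
So the relative order of Beech and Elm is not fixed by the given facts.

cannot be determined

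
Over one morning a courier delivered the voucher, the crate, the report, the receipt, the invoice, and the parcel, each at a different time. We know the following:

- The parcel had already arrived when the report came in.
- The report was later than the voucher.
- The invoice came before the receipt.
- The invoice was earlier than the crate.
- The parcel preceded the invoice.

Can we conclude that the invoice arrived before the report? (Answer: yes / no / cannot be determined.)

No chain of stated constraints runs from the invoice to the report, and none runs from the report to the invoice either.
So the relative order of the invoice and the report is not fixed by the given facts.

cannot be determined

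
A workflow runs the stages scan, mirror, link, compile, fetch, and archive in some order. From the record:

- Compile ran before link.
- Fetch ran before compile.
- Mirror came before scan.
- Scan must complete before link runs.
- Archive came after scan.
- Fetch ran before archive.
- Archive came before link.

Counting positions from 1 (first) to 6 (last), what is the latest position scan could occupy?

Scan must come before archive and link — 2 stages forced after it.
Everything else can be placed before scan in some valid order, so scan can sit as late as position 6 − 2 = 4.

4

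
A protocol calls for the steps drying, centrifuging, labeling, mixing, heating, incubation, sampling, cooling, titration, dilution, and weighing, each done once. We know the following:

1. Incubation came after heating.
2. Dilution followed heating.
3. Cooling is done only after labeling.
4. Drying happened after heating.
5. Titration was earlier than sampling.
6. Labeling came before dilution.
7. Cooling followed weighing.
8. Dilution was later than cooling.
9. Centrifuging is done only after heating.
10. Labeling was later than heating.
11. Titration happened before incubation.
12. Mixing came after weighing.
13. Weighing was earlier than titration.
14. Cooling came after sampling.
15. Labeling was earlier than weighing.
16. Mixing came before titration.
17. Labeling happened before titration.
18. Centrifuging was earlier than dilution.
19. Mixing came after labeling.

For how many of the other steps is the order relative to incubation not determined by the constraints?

5

Forced before incubation: heating, labeling, mixing, titration, and weighing.
That leaves centrifuging, cooling, dilution, drying, and sampling with no forced order relative to incubation — 5.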